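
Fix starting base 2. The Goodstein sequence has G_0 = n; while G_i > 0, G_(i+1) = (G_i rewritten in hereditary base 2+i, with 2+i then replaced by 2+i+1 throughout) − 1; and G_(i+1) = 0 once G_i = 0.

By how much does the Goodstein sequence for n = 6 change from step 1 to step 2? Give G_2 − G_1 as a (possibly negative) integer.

228

G_0=6  [base 2] 2^2 + 2  →[2↦3]→  3^3 + 3 = 30  −1 ⇒ G_1=29
G_1=29  [base 3] 3^3 + 2  →[3↦4]→  4^4 + 2 = 258  −1 ⇒ G_2=257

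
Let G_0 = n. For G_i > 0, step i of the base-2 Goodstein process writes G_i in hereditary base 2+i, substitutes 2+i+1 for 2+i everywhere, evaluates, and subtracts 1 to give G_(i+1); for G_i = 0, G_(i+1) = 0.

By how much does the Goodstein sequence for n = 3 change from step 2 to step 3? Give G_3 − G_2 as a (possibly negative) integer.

-1

3 —HB2→ 2 + 1 —bump→ 3 + 1 = 4 —(−1)→ 3
3 —HB3→ 3 —bump→ 4 = 4 —(−1)→ 3
3 —HB4→ 3 —bump→ 3 = 3 —(−1)→ 2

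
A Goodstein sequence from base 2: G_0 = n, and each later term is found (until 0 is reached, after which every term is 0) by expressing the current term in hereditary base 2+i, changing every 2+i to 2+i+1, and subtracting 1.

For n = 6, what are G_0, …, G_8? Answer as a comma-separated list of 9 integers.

G_0=6  [base 2] 2^2 + 2  →[2↦3]→  3^3 + 3 = 30  −1 ⇒ G_1=29
G_1=29  [base 3] 3^3 + 2  →[3↦4]→  4^4 + 2 = 258  −1 ⇒ G_2=257
G_2=257  [base 4] 4^4 + 1  →[4↦5]→  5^5 + 1 = 3126  −1 ⇒ G_3=3125
G_3=3125  [base 5] 5^5  →[5↦6]→  6^6 = 46656  −1 ⇒ G_4=46655
G_4=46655  [base 6] 5·6^5 + 5·6^4 + 5·6^3 + 5·6^2 + 5·6 + 5  →[6↦7]→  5·7^5 + 5·7^4 + 5·7^3 + 5·7^2 + 5·7 + 5 = 98040  −1 ⇒ G_5=98039
G_5=98039  [base 7] 5·7^5 + 5·7^4 + 5·7^3 + 5·7^2 + 5·7 + 4  →[7↦8]→  5·8^5 + 5·8^4 + 5·8^3 + 5·8^2 + 5·8 + 4 = 187244  −1 ⇒ G_6=187243
G_6=187243  [base 8] 5·8^5 + 5·8^4 + 5·8^3 + 5·8^2 + 5·8 + 3  →[8↦9]→  5·9^5 + 5·9^4 + 5·9^3 + 5·9^2 + 5·9 + 3 = 332148  −1 ⇒ G_7=332147
G_7=332147  [base 9] 5·9^5 + 5·9^4 + 5·9^3 + 5·9^2 + 5·9 + 2  →[9↦10]→  5·10^5 + 5·10^4 + 5·10^3 + 5·10^2 + 5·10 + 2 = 555552  −1 ⇒ G_8=555551

6, 29, 257, 3125, 46655, 98039, 187243, 332147, 555551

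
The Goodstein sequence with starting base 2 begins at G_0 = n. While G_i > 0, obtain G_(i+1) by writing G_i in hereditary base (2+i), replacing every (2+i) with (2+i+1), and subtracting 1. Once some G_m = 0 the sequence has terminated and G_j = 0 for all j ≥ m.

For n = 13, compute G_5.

5765998

[0] 13 ≡ 2^(2 + 1) + 2^2 + 1 (base 2). Lift 3: 109. −1: 108.
[1] 108 ≡ 3^(3 + 1) + 3^3 (base 3). Lift 4: 1280. −1: 1279.
[2] 1279 ≡ 4^(4 + 1) + 3·4^3 + 3·4^2 + 3·4 + 3 (base 4). Lift 5: 16093. −1: 16092.
[3] 16092 ≡ 5^(5 + 1) + 3·5^3 + 3·5^2 + 3·5 + 2 (base 5). Lift 6: 280712. −1: 280711.
[4] 280711 ≡ 6^(6 + 1) + 3·6^3 + 3·6^2 + 3·6 + 1 (base 6). Lift 7: 5765999. −1: 5765998.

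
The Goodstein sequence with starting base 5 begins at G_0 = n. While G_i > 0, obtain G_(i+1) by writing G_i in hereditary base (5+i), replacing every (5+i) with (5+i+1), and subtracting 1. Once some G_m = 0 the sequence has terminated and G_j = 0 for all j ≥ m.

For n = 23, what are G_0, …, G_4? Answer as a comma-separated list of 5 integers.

23, 26, 29, 32, 35

[0] 23 ≡ 4·5 + 3 (base 5). Lift 6: 27. −1: 26.
[1] 26 ≡ 4·6 + 2 (base 6). Lift 7: 30. −1: 29.
[2] 29 ≡ 4·7 + 1 (base 7). Lift 8: 33. −1: 32.
[3] 32 ≡ 4·8 (base 8). Lift 9: 36. −1: 35.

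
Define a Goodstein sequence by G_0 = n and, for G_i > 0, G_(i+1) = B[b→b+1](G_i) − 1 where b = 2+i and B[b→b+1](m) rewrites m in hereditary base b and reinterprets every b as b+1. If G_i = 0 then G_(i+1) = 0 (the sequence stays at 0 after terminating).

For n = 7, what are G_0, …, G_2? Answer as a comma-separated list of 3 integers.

step 0: 7 = 2^2 + 2 + 1; sub 3 for 2: 3^3 + 3 + 1; = 31; G_1 = 31−1 = 30
step 1: 30 = 3^3 + 3; sub 4 for 3: 4^4 + 4; = 260; G_2 = 260−1 = 259

7, 30, 259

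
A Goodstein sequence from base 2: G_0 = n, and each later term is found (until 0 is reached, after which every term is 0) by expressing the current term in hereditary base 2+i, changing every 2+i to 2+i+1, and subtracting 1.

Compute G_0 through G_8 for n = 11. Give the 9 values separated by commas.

[0] 11 ≡ 2^(2 + 1) + 2 + 1 (base 2). Lift 3: 85. −1: 84.
[1] 84 ≡ 3^(3 + 1) + 3 (base 3). Lift 4: 1028. −1: 1027.
[2] 1027 ≡ 4^(4 + 1) + 3 (base 4). Lift 5: 15628. −1: 15627.
[3] 15627 ≡ 5^(5 + 1) + 2 (base 5). Lift 6: 279938. −1: 279937.
[4] 279937 ≡ 6^(6 + 1) + 1 (base 6). Lift 7: 5764802. −1: 5764801.
[5] 5764801 ≡ 7^(7 + 1) (base 7). Lift 8: 134217728. −1: 134217727.
[6] 134217727 ≡ 7·8^8 + 7·8^7 + 7·8^6 + 7·8^5 + 7·8^4 + 7·8^3 + 7·8^2 + 7·8 + 7 (base 8). Lift 9: 2749609303. −1: 2749609302.
[7] 2749609302 ≡ 7·9^9 + 7·9^7 + 7·9^6 + 7·9^5 + 7·9^4 + 7·9^3 + 7·9^2 + 7·9 + 6 (base 9). Lift 10: 70077777776. −1: 70077777775.

11, 84, 1027, 15627, 279937, 5764801, 134217727, 2749609302, 70077777775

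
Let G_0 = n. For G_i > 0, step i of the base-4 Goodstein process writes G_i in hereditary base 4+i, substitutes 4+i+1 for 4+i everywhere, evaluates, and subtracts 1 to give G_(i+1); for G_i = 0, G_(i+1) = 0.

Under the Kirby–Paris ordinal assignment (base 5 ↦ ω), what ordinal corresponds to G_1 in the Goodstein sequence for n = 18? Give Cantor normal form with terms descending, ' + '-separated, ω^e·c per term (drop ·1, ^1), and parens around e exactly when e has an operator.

ω^2 + 1

(0) 18|_4 = 4^2 + 2 ↦ 5^2 + 2|_5 = 27 ⇒ 26
(1) 26|_5 = 5^2 + 1 ↦ 6^2 + 1|_6 = 37 ⇒ 36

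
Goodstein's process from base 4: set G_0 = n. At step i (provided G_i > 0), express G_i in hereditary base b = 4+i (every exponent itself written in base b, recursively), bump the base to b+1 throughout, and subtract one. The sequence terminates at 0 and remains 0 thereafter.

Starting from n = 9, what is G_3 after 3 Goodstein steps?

step 0: 9 = 2·4 + 1; sub 5 for 4: 2·5 + 1; = 11; G_1 = 11−1 = 10
step 1: 10 = 2·5; sub 6 for 5: 2·6; = 12; G_2 = 12−1 = 11
step 2: 11 = 6 + 5; sub 7 for 6: 7 + 5; = 12; G_3 = 12−1 = 11
step 3: 11 = 7 + 4; sub 8 for 7: 8 + 4; = 12; G_4 = 12−1 = 11

11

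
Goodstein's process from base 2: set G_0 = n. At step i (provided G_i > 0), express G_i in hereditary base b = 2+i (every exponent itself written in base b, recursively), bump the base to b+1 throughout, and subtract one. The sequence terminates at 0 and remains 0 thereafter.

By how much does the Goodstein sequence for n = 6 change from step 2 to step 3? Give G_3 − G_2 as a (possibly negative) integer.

2868

G_0=6  [base 2] 2^2 + 2  →[2↦3]→  3^3 + 3 = 30  −1 ⇒ G_1=29
G_1=29  [base 3] 3^3 + 2  →[3↦4]→  4^4 + 2 = 258  −1 ⇒ G_2=257
G_2=257  [base 4] 4^4 + 1  →[4↦5]→  5^5 + 1 = 3126  −1 ⇒ G_3=3125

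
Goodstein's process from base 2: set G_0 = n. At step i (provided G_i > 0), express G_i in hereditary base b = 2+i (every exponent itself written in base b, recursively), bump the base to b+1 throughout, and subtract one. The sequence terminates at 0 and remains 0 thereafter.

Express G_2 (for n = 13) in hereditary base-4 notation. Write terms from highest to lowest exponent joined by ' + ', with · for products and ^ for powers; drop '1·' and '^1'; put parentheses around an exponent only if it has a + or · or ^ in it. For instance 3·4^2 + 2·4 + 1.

4^(4 + 1) + 3·4^3 + 3·4^2 + 3·4 + 3

[0] 13 ≡ 2^(2 + 1) + 2^2 + 1 (base 2). Lift 3: 109. −1: 108.
[1] 108 ≡ 3^(3 + 1) + 3^3 (base 3). Lift 4: 1280. −1: 1279.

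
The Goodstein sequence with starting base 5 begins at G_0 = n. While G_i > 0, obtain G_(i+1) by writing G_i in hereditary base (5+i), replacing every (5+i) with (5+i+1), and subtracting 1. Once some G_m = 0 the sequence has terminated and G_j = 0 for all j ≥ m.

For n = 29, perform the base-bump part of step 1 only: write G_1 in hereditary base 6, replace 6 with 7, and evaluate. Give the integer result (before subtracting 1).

52

[0] 29 ≡ 5^2 + 4 (base 5). Lift 6: 40. −1: 39.
[1] 39 ≡ 6^2 + 3 (base 6). Lift 7: 52. −1: 51.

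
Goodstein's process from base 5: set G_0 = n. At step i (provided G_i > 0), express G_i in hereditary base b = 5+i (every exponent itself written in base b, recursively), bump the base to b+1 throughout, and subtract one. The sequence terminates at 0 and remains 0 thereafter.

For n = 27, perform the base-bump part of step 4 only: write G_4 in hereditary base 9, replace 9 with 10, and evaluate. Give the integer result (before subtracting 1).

G_0 = 27. HB_5(27) = 5^2 + 2. Bump = 38. G_1 = 37.
G_1 = 37. HB_6(37) = 6^2 + 1. Bump = 50. G_2 = 49.
G_2 = 49. HB_7(49) = 7^2. Bump = 64. G_3 = 63.
G_3 = 63. HB_8(63) = 7·8 + 7. Bump = 70. G_4 = 69.
G_4 = 69. HB_9(69) = 7·9 + 6. Bump = 76. G_5 = 75.

76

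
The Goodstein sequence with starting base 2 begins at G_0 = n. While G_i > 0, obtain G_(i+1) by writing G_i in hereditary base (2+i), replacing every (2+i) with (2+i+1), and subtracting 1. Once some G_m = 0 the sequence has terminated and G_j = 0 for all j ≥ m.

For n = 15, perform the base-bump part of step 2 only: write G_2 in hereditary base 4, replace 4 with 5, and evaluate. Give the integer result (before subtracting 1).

G_0 = 15. HB_2(15) = 2^(2 + 1) + 2^2 + 2 + 1. Bump = 112. G_1 = 111.
G_1 = 111. HB_3(111) = 3^(3 + 1) + 3^3 + 3. Bump = 1284. G_2 = 1283.
G_2 = 1283. HB_4(1283) = 4^(4 + 1) + 4^4 + 3. Bump = 18753. G_3 = 18752.

18753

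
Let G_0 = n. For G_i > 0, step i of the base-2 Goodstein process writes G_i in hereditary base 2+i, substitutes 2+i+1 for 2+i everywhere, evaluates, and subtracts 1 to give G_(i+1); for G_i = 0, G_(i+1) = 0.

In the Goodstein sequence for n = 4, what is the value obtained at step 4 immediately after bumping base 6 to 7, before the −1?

base 2: 4 = 2^2; at 3: 3^3 = 27; next = 26
base 3: 26 = 2·3^2 + 2·3 + 2; at 4: 2·4^2 + 2·4 + 2 = 42; next = 41
base 4: 41 = 2·4^2 + 2·4 + 1; at 5: 2·5^2 + 2·5 + 1 = 61; next = 60
base 5: 60 = 2·5^2 + 2·5; at 6: 2·6^2 + 2·6 = 84; next = 83
base 6: 83 = 2·6^2 + 6 + 5; at 7: 2·7^2 + 7 + 5 = 110; next = 109

110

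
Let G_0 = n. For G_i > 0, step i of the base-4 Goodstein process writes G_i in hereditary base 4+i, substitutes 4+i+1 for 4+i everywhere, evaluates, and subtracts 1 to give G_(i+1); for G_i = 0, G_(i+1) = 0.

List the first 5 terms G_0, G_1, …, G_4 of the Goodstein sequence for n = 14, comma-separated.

14, 16, 18, 20, 21

step 0: 14 = 3·4 + 2; sub 5 for 4: 3·5 + 2; = 17; G_1 = 17−1 = 16
step 1: 16 = 3·5 + 1; sub 6 for 5: 3·6 + 1; = 19; G_2 = 19−1 = 18
step 2: 18 = 3·6; sub 7 for 6: 3·7; = 21; G_3 = 21−1 = 20
step 3: 20 = 2·7 + 6; sub 8 for 7: 2·8 + 6; = 22; G_4 = 22−1 = 21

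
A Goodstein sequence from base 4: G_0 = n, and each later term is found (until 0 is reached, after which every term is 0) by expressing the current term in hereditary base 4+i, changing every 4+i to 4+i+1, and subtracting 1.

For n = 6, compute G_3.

6

base 4: 6 = 4 + 2; at 5: 5 + 2 = 7; next = 6
base 5: 6 = 5 + 1; at 6: 6 + 1 = 7; next = 6
base 6: 6 = 6; at 7: 7 = 7; next = 6
base 7: 6 = 6; at 8: 6 = 6; next = 5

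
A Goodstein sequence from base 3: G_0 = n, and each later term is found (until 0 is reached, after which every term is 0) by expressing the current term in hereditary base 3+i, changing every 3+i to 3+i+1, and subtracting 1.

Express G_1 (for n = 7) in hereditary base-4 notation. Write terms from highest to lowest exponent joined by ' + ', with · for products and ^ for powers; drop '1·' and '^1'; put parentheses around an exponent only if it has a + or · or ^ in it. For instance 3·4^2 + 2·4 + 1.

2·4

base 3: 7 = 2·3 + 1; at 4: 2·4 + 1 = 9; next = 8
base 4: 8 = 2·4; at 5: 2·5 = 10; next = 9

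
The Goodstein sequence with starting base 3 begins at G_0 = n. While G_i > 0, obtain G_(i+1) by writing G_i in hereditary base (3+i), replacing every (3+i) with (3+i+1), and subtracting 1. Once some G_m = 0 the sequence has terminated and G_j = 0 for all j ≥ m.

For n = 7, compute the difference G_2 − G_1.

1

7 —HB3→ 2·3 + 1 —bump→ 2·4 + 1 = 9 —(−1)→ 8
8 —HB4→ 2·4 —bump→ 2·5 = 10 —(−1)→ 9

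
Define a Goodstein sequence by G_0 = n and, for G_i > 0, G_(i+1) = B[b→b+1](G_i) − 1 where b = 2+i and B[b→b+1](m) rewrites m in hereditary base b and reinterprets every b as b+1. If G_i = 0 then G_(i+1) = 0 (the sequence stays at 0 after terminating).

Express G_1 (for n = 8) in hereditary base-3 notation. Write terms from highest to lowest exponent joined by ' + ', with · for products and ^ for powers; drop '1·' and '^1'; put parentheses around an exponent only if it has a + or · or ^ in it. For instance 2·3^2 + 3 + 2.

8 —HB2→ 2^(2 + 1) —bump→ 3^(3 + 1) = 81 —(−1)→ 80
80 —HB3→ 2·3^3 + 2·3^2 + 2·3 + 2 —bump→ 2·4^4 + 2·4^2 + 2·4 + 2 = 554 —(−1)→ 553

2·3^3 + 2·3^2 + 2·3 + 2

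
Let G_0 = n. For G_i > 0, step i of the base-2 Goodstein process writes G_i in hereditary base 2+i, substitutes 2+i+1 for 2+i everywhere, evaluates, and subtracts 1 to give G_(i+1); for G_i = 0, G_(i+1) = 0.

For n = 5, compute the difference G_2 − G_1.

228

G_0=5  [base 2] 2^2 + 1  →[2↦3]→  3^3 + 1 = 28  −1 ⇒ G_1=27
G_1=27  [base 3] 3^3  →[3↦4]→  4^4 = 256  −1 ⇒ G_2=255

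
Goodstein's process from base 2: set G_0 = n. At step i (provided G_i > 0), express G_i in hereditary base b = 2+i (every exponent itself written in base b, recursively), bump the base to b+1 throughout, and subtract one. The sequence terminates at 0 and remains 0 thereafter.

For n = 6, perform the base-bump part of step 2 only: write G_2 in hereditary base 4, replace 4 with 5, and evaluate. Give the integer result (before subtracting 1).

3126

G_0=6  [base 2] 2^2 + 2  →[2↦3]→  3^3 + 3 = 30  −1 ⇒ G_1=29
G_1=29  [base 3] 3^3 + 2  →[3↦4]→  4^4 + 2 = 258  −1 ⇒ G_2=257
G_2=257  [base 4] 4^4 + 1  →[4↦5]→  5^5 + 1 = 3126  −1 ⇒ G_3=3125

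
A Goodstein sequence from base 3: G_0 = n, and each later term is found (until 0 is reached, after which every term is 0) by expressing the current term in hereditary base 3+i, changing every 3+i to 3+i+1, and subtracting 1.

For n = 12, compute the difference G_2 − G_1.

[0] 12 ≡ 3^2 + 3 (base 3). Lift 4: 20. −1: 19.
[1] 19 ≡ 4^2 + 3 (base 4). Lift 5: 28. −1: 27.

8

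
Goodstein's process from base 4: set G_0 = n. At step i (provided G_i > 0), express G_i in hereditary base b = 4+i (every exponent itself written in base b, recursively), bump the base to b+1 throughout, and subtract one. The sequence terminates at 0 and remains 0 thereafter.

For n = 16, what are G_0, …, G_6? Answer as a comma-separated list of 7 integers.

16, 24, 27, 30, 33, 36, 39

G_0=16  [base 4] 4^2  →[4↦5]→  5^2 = 25  −1 ⇒ G_1=24
G_1=24  [base 5] 4·5 + 4  →[5↦6]→  4·6 + 4 = 28  −1 ⇒ G_2=27
G_2=27  [base 6] 4·6 + 3  →[6↦7]→  4·7 + 3 = 31  −1 ⇒ G_3=30
G_3=30  [base 7] 4·7 + 2  →[7↦8]→  4·8 + 2 = 34  −1 ⇒ G_4=33
G_4=33  [base 8] 4·8 + 1  →[8↦9]→  4·9 + 1 = 37  −1 ⇒ G_5=36
G_5=36  [base 9] 4·9  →[9↦10]→  4·10 = 40  −1 ⇒ G_6=39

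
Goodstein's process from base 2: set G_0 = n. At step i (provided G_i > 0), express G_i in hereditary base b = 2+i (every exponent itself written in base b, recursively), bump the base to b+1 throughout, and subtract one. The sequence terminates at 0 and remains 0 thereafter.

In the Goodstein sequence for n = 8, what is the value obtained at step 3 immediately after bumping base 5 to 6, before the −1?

8 —HB2→ 2^(2 + 1) —bump→ 3^(3 + 1) = 81 —(−1)→ 80
80 —HB3→ 2·3^3 + 2·3^2 + 2·3 + 2 —bump→ 2·4^4 + 2·4^2 + 2·4 + 2 = 554 —(−1)→ 553
553 —HB4→ 2·4^4 + 2·4^2 + 2·4 + 1 —bump→ 2·5^5 + 2·5^2 + 2·5 + 1 = 6311 —(−1)→ 6310
6310 —HB5→ 2·5^5 + 2·5^2 + 2·5 —bump→ 2·6^6 + 2·6^2 + 2·6 = 93396 —(−1)→ 93395

93396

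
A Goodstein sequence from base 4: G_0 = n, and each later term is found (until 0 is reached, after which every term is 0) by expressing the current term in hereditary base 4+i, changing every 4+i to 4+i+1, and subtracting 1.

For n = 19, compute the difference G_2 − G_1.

10

[0] 19 ≡ 4^2 + 3 (base 4). Lift 5: 28. −1: 27.
[1] 27 ≡ 5^2 + 2 (base 5). Lift 6: 38. −1: 37.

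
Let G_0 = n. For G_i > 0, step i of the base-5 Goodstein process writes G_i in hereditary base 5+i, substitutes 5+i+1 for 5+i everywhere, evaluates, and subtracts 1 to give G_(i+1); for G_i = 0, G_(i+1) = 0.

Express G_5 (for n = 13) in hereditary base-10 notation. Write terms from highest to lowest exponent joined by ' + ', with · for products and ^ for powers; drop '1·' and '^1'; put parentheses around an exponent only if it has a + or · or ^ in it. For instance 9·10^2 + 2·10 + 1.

10 + 7

step 0: 13 = 2·5 + 3; sub 6 for 5: 2·6 + 3; = 15; G_1 = 15−1 = 14
step 1: 14 = 2·6 + 2; sub 7 for 6: 2·7 + 2; = 16; G_2 = 16−1 = 15
step 2: 15 = 2·7 + 1; sub 8 for 7: 2·8 + 1; = 17; G_3 = 17−1 = 16
step 3: 16 = 2·8; sub 9 for 8: 2·9; = 18; G_4 = 18−1 = 17
step 4: 17 = 9 + 8; sub 10 for 9: 10 + 8; = 18; G_5 = 18−1 = 17
step 5: 17 = 10 + 7; sub 11 for 10: 11 + 7; = 18; G_6 = 18−1 = 17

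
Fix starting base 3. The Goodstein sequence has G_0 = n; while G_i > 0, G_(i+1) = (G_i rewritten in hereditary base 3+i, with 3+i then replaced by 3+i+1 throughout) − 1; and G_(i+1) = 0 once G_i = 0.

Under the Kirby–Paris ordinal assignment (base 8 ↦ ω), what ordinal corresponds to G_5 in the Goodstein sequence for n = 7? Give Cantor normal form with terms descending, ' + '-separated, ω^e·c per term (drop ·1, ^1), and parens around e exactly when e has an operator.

step 0: 7 = 2·3 + 1; sub 4 for 3: 2·4 + 1; = 9; G_1 = 9−1 = 8
step 1: 8 = 2·4; sub 5 for 4: 2·5; = 10; G_2 = 10−1 = 9
step 2: 9 = 5 + 4; sub 6 for 5: 6 + 4; = 10; G_3 = 10−1 = 9
step 3: 9 = 6 + 3; sub 7 for 6: 7 + 3; = 10; G_4 = 10−1 = 9
step 4: 9 = 7 + 2; sub 8 for 7: 8 + 2; = 10; G_5 = 10−1 = 9
step 5: 9 = 8 + 1; sub 9 for 8: 9 + 1; = 10; G_6 = 10−1 = 9

ω + 1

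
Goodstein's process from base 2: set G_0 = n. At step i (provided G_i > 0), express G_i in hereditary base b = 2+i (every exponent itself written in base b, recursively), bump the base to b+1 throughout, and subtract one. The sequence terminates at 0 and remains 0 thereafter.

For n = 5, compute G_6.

1751

5 —HB2→ 2^2 + 1 —bump→ 3^3 + 1 = 28 —(−1)→ 27
27 —HB3→ 3^3 —bump→ 4^4 = 256 —(−1)→ 255
255 —HB4→ 3·4^3 + 3·4^2 + 3·4 + 3 —bump→ 3·5^3 + 3·5^2 + 3·5 + 3 = 468 —(−1)→ 467
467 —HB5→ 3·5^3 + 3·5^2 + 3·5 + 2 —bump→ 3·6^3 + 3·6^2 + 3·6 + 2 = 776 —(−1)→ 775
775 —HB6→ 3·6^3 + 3·6^2 + 3·6 + 1 —bump→ 3·7^3 + 3·7^2 + 3·7 + 1 = 1198 —(−1)→ 1197
1197 —HB7→ 3·7^3 + 3·7^2 + 3·7 —bump→ 3·8^3 + 3·8^2 + 3·8 = 1752 —(−1)→ 1751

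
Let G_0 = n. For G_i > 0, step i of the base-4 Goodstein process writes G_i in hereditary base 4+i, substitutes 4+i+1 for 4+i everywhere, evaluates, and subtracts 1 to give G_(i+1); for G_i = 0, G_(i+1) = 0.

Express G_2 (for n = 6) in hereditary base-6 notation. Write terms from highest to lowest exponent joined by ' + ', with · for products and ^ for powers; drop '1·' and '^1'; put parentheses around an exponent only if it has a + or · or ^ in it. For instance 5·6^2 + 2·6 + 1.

[0] 6 ≡ 4 + 2 (base 4). Lift 5: 7. −1: 6.
[1] 6 ≡ 5 + 1 (base 5). Lift 6: 7. −1: 6.

6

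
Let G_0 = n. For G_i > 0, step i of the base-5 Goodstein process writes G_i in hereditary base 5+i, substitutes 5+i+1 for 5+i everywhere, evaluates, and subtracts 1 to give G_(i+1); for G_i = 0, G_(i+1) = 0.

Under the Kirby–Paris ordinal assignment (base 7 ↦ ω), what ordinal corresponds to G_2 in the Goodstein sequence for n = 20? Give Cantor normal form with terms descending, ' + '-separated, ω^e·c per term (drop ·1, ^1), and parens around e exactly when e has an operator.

G_0=20  [base 5] 4·5  →[5↦6]→  4·6 = 24  −1 ⇒ G_1=23
G_1=23  [base 6] 3·6 + 5  →[6↦7]→  3·7 + 5 = 26  −1 ⇒ G_2=25
G_2=25  [base 7] 3·7 + 4  →[7↦8]→  3·8 + 4 = 28  −1 ⇒ G_3=27

ω·3 + 4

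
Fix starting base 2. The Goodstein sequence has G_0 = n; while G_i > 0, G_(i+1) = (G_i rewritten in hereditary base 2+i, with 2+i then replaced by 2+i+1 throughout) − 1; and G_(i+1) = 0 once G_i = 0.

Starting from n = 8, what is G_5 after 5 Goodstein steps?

G_0 = 8. HB_2(8) = 2^(2 + 1). Bump = 81. G_1 = 80.
G_1 = 80. HB_3(80) = 2·3^3 + 2·3^2 + 2·3 + 2. Bump = 554. G_2 = 553.
G_2 = 553. HB_4(553) = 2·4^4 + 2·4^2 + 2·4 + 1. Bump = 6311. G_3 = 6310.
G_3 = 6310. HB_5(6310) = 2·5^5 + 2·5^2 + 2·5. Bump = 93396. G_4 = 93395.
G_4 = 93395. HB_6(93395) = 2·6^6 + 2·6^2 + 6 + 5. Bump = 1647196. G_5 = 1647195.
G_5 = 1647195. HB_7(1647195) = 2·7^7 + 2·7^2 + 7 + 4. Bump = 33554572. G_6 = 33554571.

1647195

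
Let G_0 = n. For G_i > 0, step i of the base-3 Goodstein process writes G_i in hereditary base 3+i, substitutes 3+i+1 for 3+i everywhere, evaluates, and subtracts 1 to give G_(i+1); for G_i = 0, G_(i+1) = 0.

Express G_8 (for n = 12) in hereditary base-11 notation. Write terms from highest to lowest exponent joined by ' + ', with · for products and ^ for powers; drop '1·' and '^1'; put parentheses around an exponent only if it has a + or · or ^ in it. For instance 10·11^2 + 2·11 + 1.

7·11 + 4

[0] 12 ≡ 3^2 + 3 (base 3). Lift 4: 20. −1: 19.
[1] 19 ≡ 4^2 + 3 (base 4). Lift 5: 28. −1: 27.
[2] 27 ≡ 5^2 + 2 (base 5). Lift 6: 38. −1: 37.
[3] 37 ≡ 6^2 + 1 (base 6). Lift 7: 50. −1: 49.
[4] 49 ≡ 7^2 (base 7). Lift 8: 64. −1: 63.
[5] 63 ≡ 7·8 + 7 (base 8). Lift 9: 70. −1: 69.
[6] 69 ≡ 7·9 + 6 (base 9). Lift 10: 76. −1: 75.
[7] 75 ≡ 7·10 + 5 (base 10). Lift 11: 82. −1: 81.
[8] 81 ≡ 7·11 + 4 (base 11). Lift 12: 88. −1: 87.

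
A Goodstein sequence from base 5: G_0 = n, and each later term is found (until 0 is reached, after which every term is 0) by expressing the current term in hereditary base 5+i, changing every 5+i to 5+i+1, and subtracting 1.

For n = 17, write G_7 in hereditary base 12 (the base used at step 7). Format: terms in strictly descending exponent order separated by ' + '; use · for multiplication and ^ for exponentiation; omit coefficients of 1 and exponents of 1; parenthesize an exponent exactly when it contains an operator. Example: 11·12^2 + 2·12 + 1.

G_0 = 17. HB_5(17) = 3·5 + 2. Bump = 20. G_1 = 19.
G_1 = 19. HB_6(19) = 3·6 + 1. Bump = 22. G_2 = 21.
G_2 = 21. HB_7(21) = 3·7. Bump = 24. G_3 = 23.
G_3 = 23. HB_8(23) = 2·8 + 7. Bump = 25. G_4 = 24.
G_4 = 24. HB_9(24) = 2·9 + 6. Bump = 26. G_5 = 25.
G_5 = 25. HB_10(25) = 2·10 + 5. Bump = 27. G_6 = 26.
G_6 = 26. HB_11(26) = 2·11 + 4. Bump = 28. G_7 = 27.
G_7 = 27. HB_12(27) = 2·12 + 3. Bump = 29. G_8 = 28.

2·12 + 3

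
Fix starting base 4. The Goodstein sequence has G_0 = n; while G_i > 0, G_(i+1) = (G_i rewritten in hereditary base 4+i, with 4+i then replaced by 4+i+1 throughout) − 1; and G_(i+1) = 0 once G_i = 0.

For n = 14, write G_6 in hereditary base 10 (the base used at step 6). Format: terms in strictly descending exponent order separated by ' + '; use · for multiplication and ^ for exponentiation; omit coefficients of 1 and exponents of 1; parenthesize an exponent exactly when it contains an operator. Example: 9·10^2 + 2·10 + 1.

[0] 14 ≡ 3·4 + 2 (base 4). Lift 5: 17. −1: 16.
[1] 16 ≡ 3·5 + 1 (base 5). Lift 6: 19. −1: 18.
[2] 18 ≡ 3·6 (base 6). Lift 7: 21. −1: 20.
[3] 20 ≡ 2·7 + 6 (base 7). Lift 8: 22. −1: 21.
[4] 21 ≡ 2·8 + 5 (base 8). Lift 9: 23. −1: 22.
[5] 22 ≡ 2·9 + 4 (base 9). Lift 10: 24. −1: 23.

2·10 + 3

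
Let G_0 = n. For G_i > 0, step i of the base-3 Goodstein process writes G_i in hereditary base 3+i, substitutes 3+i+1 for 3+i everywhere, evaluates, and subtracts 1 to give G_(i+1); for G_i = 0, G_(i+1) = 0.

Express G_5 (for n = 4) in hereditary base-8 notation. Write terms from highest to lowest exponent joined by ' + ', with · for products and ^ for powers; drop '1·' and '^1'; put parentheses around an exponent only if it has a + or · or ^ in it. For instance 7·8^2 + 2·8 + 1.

G_0=4  [base 3] 3 + 1  →[3↦4]→  4 + 1 = 5  −1 ⇒ G_1=4
G_1=4  [base 4] 4  →[4↦5]→  5 = 5  −1 ⇒ G_2=4
G_2=4  [base 5] 4  →[5↦6]→  4 = 4  −1 ⇒ G_3=3
G_3=3  [base 6] 3  →[6↦7]→  3 = 3  −1 ⇒ G_4=2
G_4=2  [base 7] 2  →[7↦8]→  2 = 2  −1 ⇒ G_5=1
G_5=1  [base 8] 1  →[8↦9]→  1 = 1  −1 ⇒ G_6=0

1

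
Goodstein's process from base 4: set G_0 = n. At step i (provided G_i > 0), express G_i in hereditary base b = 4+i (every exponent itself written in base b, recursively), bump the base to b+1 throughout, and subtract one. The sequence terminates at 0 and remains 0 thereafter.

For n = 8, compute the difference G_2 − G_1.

step 0: 8 = 2·4; sub 5 for 4: 2·5; = 10; G_1 = 10−1 = 9
step 1: 9 = 5 + 4; sub 6 for 5: 6 + 4; = 10; G_2 = 10−1 = 9

0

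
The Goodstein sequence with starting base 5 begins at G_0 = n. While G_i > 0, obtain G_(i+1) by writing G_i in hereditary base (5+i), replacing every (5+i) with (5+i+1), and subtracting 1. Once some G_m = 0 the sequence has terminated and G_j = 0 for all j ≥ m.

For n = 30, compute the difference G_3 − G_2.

14

G_0 = 30. HB_5(30) = 5^2 + 5. Bump = 42. G_1 = 41.
G_1 = 41. HB_6(41) = 6^2 + 5. Bump = 54. G_2 = 53.
G_2 = 53. HB_7(53) = 7^2 + 4. Bump = 68. G_3 = 67.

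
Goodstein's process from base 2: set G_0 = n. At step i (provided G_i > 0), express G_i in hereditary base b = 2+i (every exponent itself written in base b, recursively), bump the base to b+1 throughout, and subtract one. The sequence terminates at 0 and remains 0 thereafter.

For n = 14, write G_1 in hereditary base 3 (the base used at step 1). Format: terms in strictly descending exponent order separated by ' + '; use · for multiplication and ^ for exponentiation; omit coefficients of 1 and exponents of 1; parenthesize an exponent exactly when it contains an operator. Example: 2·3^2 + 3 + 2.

G_0 = 14. HB_2(14) = 2^(2 + 1) + 2^2 + 2. Bump = 111. G_1 = 110.
G_1 = 110. HB_3(110) = 3^(3 + 1) + 3^3 + 2. Bump = 1282. G_2 = 1281.

3^(3 + 1) + 3^3 + 2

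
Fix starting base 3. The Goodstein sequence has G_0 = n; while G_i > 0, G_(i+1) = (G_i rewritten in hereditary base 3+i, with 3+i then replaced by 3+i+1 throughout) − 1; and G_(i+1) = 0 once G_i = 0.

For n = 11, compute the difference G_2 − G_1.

i=0: 11 = 3^2 + 2 (b=3); 3→4: 4^2 + 2 = 18; 18−1 = 17
i=1: 17 = 4^2 + 1 (b=4); 4→5: 5^2 + 1 = 26; 26−1 = 25

8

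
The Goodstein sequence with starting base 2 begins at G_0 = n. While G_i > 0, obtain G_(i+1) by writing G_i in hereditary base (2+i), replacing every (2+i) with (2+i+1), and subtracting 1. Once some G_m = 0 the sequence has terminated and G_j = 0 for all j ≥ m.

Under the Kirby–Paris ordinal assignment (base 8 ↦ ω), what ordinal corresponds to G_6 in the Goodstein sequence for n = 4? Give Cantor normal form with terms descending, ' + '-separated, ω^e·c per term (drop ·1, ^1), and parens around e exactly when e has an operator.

ω^2·2 + ω + 3

(0) 4|_2 = 2^2 ↦ 3^3|_3 = 27 ⇒ 26
(1) 26|_3 = 2·3^2 + 2·3 + 2 ↦ 2·4^2 + 2·4 + 2|_4 = 42 ⇒ 41
(2) 41|_4 = 2·4^2 + 2·4 + 1 ↦ 2·5^2 + 2·5 + 1|_5 = 61 ⇒ 60
(3) 60|_5 = 2·5^2 + 2·5 ↦ 2·6^2 + 2·6|_6 = 84 ⇒ 83
(4) 83|_6 = 2·6^2 + 6 + 5 ↦ 2·7^2 + 7 + 5|_7 = 110 ⇒ 109
(5) 109|_7 = 2·7^2 + 7 + 4 ↦ 2·8^2 + 8 + 4|_8 = 140 ⇒ 139
(6) 139|_8 = 2·8^2 + 8 + 3 ↦ 2·9^2 + 9 + 3|_9 = 174 ⇒ 173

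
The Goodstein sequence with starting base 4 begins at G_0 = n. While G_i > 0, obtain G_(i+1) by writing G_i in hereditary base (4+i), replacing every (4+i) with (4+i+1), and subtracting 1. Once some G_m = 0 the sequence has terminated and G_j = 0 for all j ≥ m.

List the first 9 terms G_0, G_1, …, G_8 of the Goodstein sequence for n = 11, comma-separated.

step 0: 11 = 2·4 + 3; sub 5 for 4: 2·5 + 3; = 13; G_1 = 13−1 = 12
step 1: 12 = 2·5 + 2; sub 6 for 5: 2·6 + 2; = 14; G_2 = 14−1 = 13
step 2: 13 = 2·6 + 1; sub 7 for 6: 2·7 + 1; = 15; G_3 = 15−1 = 14
step 3: 14 = 2·7; sub 8 for 7: 2·8; = 16; G_4 = 16−1 = 15
step 4: 15 = 8 + 7; sub 9 for 8: 9 + 7; = 16; G_5 = 16−1 = 15
step 5: 15 = 9 + 6; sub 10 for 9: 10 + 6; = 16; G_6 = 16−1 = 15
step 6: 15 = 10 + 5; sub 11 for 10: 11 + 5; = 16; G_7 = 16−1 = 15
step 7: 15 = 11 + 4; sub 12 for 11: 12 + 4; = 16; G_8 = 16−1 = 15

11, 12, 13, 14, 15, 15, 15, 15, 15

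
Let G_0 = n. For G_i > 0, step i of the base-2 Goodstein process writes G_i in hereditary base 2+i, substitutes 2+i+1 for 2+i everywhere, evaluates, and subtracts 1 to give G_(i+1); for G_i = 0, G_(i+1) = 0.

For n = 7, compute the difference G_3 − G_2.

G_0=7  [base 2] 2^2 + 2 + 1  →[2↦3]→  3^3 + 3 + 1 = 31  −1 ⇒ G_1=30
G_1=30  [base 3] 3^3 + 3  →[3↦4]→  4^4 + 4 = 260  −1 ⇒ G_2=259
G_2=259  [base 4] 4^4 + 3  →[4↦5]→  5^5 + 3 = 3128  −1 ⇒ G_3=3127

2868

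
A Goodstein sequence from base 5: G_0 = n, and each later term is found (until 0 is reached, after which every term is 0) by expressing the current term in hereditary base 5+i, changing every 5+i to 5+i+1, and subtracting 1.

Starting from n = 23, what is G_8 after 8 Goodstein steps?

43

23 —HB5→ 4·5 + 3 —bump→ 4·6 + 3 = 27 —(−1)→ 26
26 —HB6→ 4·6 + 2 —bump→ 4·7 + 2 = 30 —(−1)→ 29
29 —HB7→ 4·7 + 1 —bump→ 4·8 + 1 = 33 —(−1)→ 32
32 —HB8→ 4·8 —bump→ 4·9 = 36 —(−1)→ 35
35 —HB9→ 3·9 + 8 —bump→ 3·10 + 8 = 38 —(−1)→ 37
37 —HB10→ 3·10 + 7 —bump→ 3·11 + 7 = 40 —(−1)→ 39
39 —HB11→ 3·11 + 6 —bump→ 3·12 + 6 = 42 —(−1)→ 41
41 —HB12→ 3·12 + 5 —bump→ 3·13 + 5 = 44 —(−1)→ 43
43 —HB13→ 3·13 + 4 —bump→ 3·14 + 4 = 46 —(−1)→ 45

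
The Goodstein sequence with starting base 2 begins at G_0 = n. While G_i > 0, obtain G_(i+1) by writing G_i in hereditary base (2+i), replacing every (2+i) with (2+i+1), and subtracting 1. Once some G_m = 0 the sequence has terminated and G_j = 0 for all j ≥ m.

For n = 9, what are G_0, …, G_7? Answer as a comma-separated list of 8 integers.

[0] 9 ≡ 2^(2 + 1) + 1 (base 2). Lift 3: 82. −1: 81.
[1] 81 ≡ 3^(3 + 1) (base 3). Lift 4: 1024. −1: 1023.
[2] 1023 ≡ 3·4^4 + 3·4^3 + 3·4^2 + 3·4 + 3 (base 4). Lift 5: 9843. −1: 9842.
[3] 9842 ≡ 3·5^5 + 3·5^3 + 3·5^2 + 3·5 + 2 (base 5). Lift 6: 140744. −1: 140743.
[4] 140743 ≡ 3·6^6 + 3·6^3 + 3·6^2 + 3·6 + 1 (base 6). Lift 7: 2471827. −1: 2471826.
[5] 2471826 ≡ 3·7^7 + 3·7^3 + 3·7^2 + 3·7 (base 7). Lift 8: 50333400. −1: 50333399.
[6] 50333399 ≡ 3·8^8 + 3·8^3 + 3·8^2 + 2·8 + 7 (base 8). Lift 9: 1162263922. −1: 1162263921.

9, 81, 1023, 9842, 140743, 2471826, 50333399, 1162263921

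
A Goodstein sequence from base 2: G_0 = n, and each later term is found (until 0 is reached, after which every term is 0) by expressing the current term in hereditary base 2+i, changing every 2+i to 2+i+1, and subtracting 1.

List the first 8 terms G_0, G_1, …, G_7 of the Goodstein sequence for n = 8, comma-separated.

i=0: 8 = 2^(2 + 1) (b=2); 2→3: 3^(3 + 1) = 81; 81−1 = 80
i=1: 80 = 2·3^3 + 2·3^2 + 2·3 + 2 (b=3); 3→4: 2·4^4 + 2·4^2 + 2·4 + 2 = 554; 554−1 = 553
i=2: 553 = 2·4^4 + 2·4^2 + 2·4 + 1 (b=4); 4→5: 2·5^5 + 2·5^2 + 2·5 + 1 = 6311; 6311−1 = 6310
i=3: 6310 = 2·5^5 + 2·5^2 + 2·5 (b=5); 5→6: 2·6^6 + 2·6^2 + 2·6 = 93396; 93396−1 = 93395
i=4: 93395 = 2·6^6 + 2·6^2 + 6 + 5 (b=6); 6→7: 2·7^7 + 2·7^2 + 7 + 5 = 1647196; 1647196−1 = 1647195
i=5: 1647195 = 2·7^7 + 2·7^2 + 7 + 4 (b=7); 7→8: 2·8^8 + 2·8^2 + 8 + 4 = 33554572; 33554572−1 = 33554571
i=6: 33554571 = 2·8^8 + 2·8^2 + 8 + 3 (b=8); 8→9: 2·9^9 + 2·9^2 + 9 + 3 = 774841152; 774841152−1 = 774841151

8, 80, 553, 6310, 93395, 1647195, 33554571, 774841151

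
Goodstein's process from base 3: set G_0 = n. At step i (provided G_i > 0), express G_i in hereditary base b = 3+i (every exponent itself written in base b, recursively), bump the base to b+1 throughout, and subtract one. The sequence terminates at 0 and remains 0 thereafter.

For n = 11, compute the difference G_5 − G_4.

4

[0] 11 ≡ 3^2 + 2 (base 3). Lift 4: 18. −1: 17.
[1] 17 ≡ 4^2 + 1 (base 4). Lift 5: 26. −1: 25.
[2] 25 ≡ 5^2 (base 5). Lift 6: 36. −1: 35.
[3] 35 ≡ 5·6 + 5 (base 6). Lift 7: 40. −1: 39.
[4] 39 ≡ 5·7 + 4 (base 7). Lift 8: 44. −1: 43.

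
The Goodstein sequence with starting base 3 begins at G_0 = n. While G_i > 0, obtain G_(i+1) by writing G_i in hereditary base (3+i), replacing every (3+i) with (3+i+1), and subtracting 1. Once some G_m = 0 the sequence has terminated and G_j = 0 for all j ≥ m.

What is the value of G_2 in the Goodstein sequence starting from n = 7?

G_0=7  [base 3] 2·3 + 1  →[3↦4]→  2·4 + 1 = 9  −1 ⇒ G_1=8
G_1=8  [base 4] 2·4  →[4↦5]→  2·5 = 10  −1 ⇒ G_2=9
G_2=9  [base 5] 5 + 4  →[5↦6]→  6 + 4 = 10  −1 ⇒ G_3=9

9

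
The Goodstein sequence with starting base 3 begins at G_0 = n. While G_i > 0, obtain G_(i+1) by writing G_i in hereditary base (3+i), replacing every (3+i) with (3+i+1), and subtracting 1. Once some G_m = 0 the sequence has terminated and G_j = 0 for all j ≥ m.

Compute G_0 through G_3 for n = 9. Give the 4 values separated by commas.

9, 15, 17, 19

[0] 9 ≡ 3^2 (base 3). Lift 4: 16. −1: 15.
[1] 15 ≡ 3·4 + 3 (base 4). Lift 5: 18. −1: 17.
[2] 17 ≡ 3·5 + 2 (base 5). Lift 6: 20. −1: 19.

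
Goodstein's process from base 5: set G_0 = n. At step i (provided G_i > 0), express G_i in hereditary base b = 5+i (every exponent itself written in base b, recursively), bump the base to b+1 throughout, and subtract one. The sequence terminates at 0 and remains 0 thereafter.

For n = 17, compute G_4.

base 5: 17 = 3·5 + 2; at 6: 3·6 + 2 = 20; next = 19
base 6: 19 = 3·6 + 1; at 7: 3·7 + 1 = 22; next = 21
base 7: 21 = 3·7; at 8: 3·8 = 24; next = 23
base 8: 23 = 2·8 + 7; at 9: 2·9 + 7 = 25; next = 24
base 9: 24 = 2·9 + 6; at 10: 2·10 + 6 = 26; next = 25

24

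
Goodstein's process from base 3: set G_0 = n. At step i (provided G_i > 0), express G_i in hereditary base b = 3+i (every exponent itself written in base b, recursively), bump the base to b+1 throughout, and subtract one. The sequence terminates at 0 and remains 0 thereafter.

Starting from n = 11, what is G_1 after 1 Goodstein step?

[0] 11 ≡ 3^2 + 2 (base 3). Lift 4: 18. −1: 17.
[1] 17 ≡ 4^2 + 1 (base 4). Lift 5: 26. −1: 25.

17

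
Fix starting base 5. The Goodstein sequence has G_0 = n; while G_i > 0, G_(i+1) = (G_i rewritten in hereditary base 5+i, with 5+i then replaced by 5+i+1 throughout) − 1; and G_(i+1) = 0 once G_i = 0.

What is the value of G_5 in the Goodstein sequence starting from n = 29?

99

(0) 29|_5 = 5^2 + 4 ↦ 6^2 + 4|_6 = 40 ⇒ 39
(1) 39|_6 = 6^2 + 3 ↦ 7^2 + 3|_7 = 52 ⇒ 51
(2) 51|_7 = 7^2 + 2 ↦ 8^2 + 2|_8 = 66 ⇒ 65
(3) 65|_8 = 8^2 + 1 ↦ 9^2 + 1|_9 = 82 ⇒ 81
(4) 81|_9 = 9^2 ↦ 10^2|_10 = 100 ⇒ 99
(5) 99|_10 = 9·10 + 9 ↦ 9·11 + 9|_11 = 108 ⇒ 107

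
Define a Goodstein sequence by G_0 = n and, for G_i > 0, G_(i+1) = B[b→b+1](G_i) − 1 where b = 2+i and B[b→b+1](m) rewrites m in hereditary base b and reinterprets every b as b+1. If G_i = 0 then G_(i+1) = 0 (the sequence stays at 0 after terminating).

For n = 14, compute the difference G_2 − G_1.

1171

i=0: 14 = 2^(2 + 1) + 2^2 + 2 (b=2); 2→3: 3^(3 + 1) + 3^3 + 3 = 111; 111−1 = 110
i=1: 110 = 3^(3 + 1) + 3^3 + 2 (b=3); 3→4: 4^(4 + 1) + 4^4 + 2 = 1282; 1282−1 = 1281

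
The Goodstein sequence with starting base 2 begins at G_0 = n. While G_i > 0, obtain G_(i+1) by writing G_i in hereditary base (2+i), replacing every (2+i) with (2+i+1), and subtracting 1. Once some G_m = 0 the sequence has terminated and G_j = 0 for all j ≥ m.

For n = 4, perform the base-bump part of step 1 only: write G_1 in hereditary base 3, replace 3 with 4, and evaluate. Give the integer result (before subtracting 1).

base 2: 4 = 2^2; at 3: 3^3 = 27; next = 26
base 3: 26 = 2·3^2 + 2·3 + 2; at 4: 2·4^2 + 2·4 + 2 = 42; next = 41

42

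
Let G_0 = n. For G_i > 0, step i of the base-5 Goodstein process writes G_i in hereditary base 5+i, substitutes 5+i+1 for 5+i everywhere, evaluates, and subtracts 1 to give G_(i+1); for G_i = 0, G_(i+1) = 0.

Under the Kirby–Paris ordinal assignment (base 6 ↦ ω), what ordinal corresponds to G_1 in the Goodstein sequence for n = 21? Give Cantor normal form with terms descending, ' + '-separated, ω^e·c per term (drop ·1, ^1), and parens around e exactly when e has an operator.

ω·4

i=0: 21 = 4·5 + 1 (b=5); 5→6: 4·6 + 1 = 25; 25−1 = 24
i=1: 24 = 4·6 (b=6); 6→7: 4·7 = 28; 28−1 = 27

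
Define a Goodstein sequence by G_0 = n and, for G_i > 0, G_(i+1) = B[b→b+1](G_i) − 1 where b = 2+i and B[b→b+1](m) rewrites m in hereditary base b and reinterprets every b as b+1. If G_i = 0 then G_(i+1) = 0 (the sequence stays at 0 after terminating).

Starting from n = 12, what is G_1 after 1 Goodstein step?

107

(0) 12|_2 = 2^(2 + 1) + 2^2 ↦ 3^(3 + 1) + 3^3|_3 = 108 ⇒ 107
(1) 107|_3 = 3^(3 + 1) + 2·3^2 + 2·3 + 2 ↦ 4^(4 + 1) + 2·4^2 + 2·4 + 2|_4 = 1066 ⇒ 1065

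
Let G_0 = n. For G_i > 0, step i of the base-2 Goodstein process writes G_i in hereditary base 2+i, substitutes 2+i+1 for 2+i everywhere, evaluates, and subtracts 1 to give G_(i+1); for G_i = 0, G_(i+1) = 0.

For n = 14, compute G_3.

18750

14 —HB2→ 2^(2 + 1) + 2^2 + 2 —bump→ 3^(3 + 1) + 3^3 + 3 = 111 —(−1)→ 110
110 —HB3→ 3^(3 + 1) + 3^3 + 2 —bump→ 4^(4 + 1) + 4^4 + 2 = 1282 —(−1)→ 1281
1281 —HB4→ 4^(4 + 1) + 4^4 + 1 —bump→ 5^(5 + 1) + 5^5 + 1 = 18751 —(−1)→ 18750
18750 —HB5→ 5^(5 + 1) + 5^5 —bump→ 6^(6 + 1) + 6^6 = 326592 —(−1)→ 326591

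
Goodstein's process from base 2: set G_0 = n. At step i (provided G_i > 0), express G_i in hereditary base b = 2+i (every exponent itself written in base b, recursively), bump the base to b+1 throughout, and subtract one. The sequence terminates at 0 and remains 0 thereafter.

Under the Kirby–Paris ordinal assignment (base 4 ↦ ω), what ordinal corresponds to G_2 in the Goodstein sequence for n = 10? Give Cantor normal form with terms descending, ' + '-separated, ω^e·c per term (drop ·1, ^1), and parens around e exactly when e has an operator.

10 —HB2→ 2^(2 + 1) + 2 —bump→ 3^(3 + 1) + 3 = 84 —(−1)→ 83
83 —HB3→ 3^(3 + 1) + 2 —bump→ 4^(4 + 1) + 2 = 1026 —(−1)→ 1025
1025 —HB4→ 4^(4 + 1) + 1 —bump→ 5^(5 + 1) + 1 = 15626 —(−1)→ 15625

ω^(ω + 1) + 1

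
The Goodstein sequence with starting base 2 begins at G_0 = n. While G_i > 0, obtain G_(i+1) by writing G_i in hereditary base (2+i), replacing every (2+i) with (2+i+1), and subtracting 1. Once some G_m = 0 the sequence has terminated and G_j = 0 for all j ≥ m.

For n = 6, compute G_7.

332147

[0] 6 ≡ 2^2 + 2 (base 2). Lift 3: 30. −1: 29.
[1] 29 ≡ 3^3 + 2 (base 3). Lift 4: 258. −1: 257.
[2] 257 ≡ 4^4 + 1 (base 4). Lift 5: 3126. −1: 3125.
[3] 3125 ≡ 5^5 (base 5). Lift 6: 46656. −1: 46655.
[4] 46655 ≡ 5·6^5 + 5·6^4 + 5·6^3 + 5·6^2 + 5·6 + 5 (base 6). Lift 7: 98040. −1: 98039.
[5] 98039 ≡ 5·7^5 + 5·7^4 + 5·7^3 + 5·7^2 + 5·7 + 4 (base 7). Lift 8: 187244. −1: 187243.
[6] 187243 ≡ 5·8^5 + 5·8^4 + 5·8^3 + 5·8^2 + 5·8 + 3 (base 8). Lift 9: 332148. −1: 332147.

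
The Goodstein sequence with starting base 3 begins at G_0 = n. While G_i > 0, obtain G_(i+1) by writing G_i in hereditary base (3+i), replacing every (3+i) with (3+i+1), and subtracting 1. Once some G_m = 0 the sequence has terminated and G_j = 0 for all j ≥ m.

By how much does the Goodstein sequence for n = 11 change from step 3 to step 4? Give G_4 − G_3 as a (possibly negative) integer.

4

step 0: 11 = 3^2 + 2; sub 4 for 3: 4^2 + 2; = 18; G_1 = 18−1 = 17
step 1: 17 = 4^2 + 1; sub 5 for 4: 5^2 + 1; = 26; G_2 = 26−1 = 25
step 2: 25 = 5^2; sub 6 for 5: 6^2; = 36; G_3 = 36−1 = 35
step 3: 35 = 5·6 + 5; sub 7 for 6: 5·7 + 5; = 40; G_4 = 40−1 = 39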